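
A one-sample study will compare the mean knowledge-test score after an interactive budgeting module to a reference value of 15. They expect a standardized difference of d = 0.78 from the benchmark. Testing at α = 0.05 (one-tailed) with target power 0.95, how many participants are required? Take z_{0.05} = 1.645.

n = 18

For a one-sample test: n = ((z_{α} + z_β) / d)².
z_{α} + z_β = 1.645 + 1.645 = 3.290.
n = (3.290 / 0.78)² = 4.218² = 17.79.
Round up.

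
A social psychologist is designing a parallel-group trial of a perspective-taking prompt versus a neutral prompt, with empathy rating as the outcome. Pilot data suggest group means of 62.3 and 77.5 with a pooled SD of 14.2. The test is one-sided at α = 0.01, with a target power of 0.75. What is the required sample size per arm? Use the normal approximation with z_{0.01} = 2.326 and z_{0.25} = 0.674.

n = 16 per group

Cohen's d = |M₁ − M₂| / SD_pooled = |62.3 − 77.5| / 14.2 = 15.2 / 14.2 = 1.070.
For two independent groups with equal n: n = 2·((z_{α} + z_β) / d)².
z_{α} + z_β = 2.326 + 0.674 = 3.000.
n = 2 × (3.000 / 1.070)² = 2 × 2.804² = 2 × 7.86 = 15.7.
Round up to the next whole participant.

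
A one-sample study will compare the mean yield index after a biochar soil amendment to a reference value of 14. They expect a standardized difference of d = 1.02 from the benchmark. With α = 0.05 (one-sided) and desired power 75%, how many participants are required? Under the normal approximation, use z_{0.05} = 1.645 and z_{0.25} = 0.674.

For a one-sample test: n = ((z_{α} + z_β) / d)².
z_{α} + z_β = 1.645 + 0.674 = 2.319.
n = (2.319 / 1.02)² = 2.274² = 5.17.
Round up.

n = 6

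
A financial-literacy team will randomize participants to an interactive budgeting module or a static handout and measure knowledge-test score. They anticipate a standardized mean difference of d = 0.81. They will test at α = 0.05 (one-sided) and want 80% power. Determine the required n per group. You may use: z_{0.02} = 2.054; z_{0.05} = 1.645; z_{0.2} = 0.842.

n = 19 per group

For two independent groups with equal n: n = 2·((z_{α} + z_β) / d)².
z_{α} + z_β = 1.645 + 0.842 = 2.487.
n = 2 × (2.487 / 0.81)² = 2 × 3.070² = 2 × 9.43 = 18.9.
Round up to the next whole participant.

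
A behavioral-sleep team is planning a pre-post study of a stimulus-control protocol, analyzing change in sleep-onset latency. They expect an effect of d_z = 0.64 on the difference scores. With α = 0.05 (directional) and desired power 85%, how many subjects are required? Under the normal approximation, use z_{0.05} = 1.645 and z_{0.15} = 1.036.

n = 18 pairs

For a paired (one-sample on differences) test: n = ((z_{α} + z_β) / d)².
z_{α} + z_β = 1.645 + 1.036 = 2.681.
n = (2.681 / 0.64)² = 4.189² = 17.55.
Round up.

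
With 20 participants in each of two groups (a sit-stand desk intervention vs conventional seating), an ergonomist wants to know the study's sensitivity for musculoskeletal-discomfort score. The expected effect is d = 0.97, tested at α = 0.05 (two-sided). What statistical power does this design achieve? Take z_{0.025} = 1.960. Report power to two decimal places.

power ≈ 0.87

For two equal groups, power = Φ(d·√(n/2) − z_{α/2}).
d·√(n/2) = 0.97 × √(20/2) = 0.97 × 3.162 = 3.067.
z_β = 3.067 − 1.960 = 1.107.
Power = Φ(1.107) = 0.866.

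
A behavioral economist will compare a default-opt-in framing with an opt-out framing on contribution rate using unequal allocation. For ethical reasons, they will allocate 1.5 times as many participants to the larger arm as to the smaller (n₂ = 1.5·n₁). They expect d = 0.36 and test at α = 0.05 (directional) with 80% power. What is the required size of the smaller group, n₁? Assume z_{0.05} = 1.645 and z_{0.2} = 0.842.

With allocation ratio k = n₂/n₁ = 1.5, Var(x̄₁−x̄₂) = σ²(1/n₁ + 1/(k·n₁)) = σ²·(k+1)/(k·n₁).
So n₁ = (1 + 1/k)·((z_{α} + z_β)/d)² = 1.667 × (2.487/0.36)².
n₁ = 1.667 × 47.73 = 79.5.
Round up: n₁ = 80, giving n₂ = 1.5 × 80 = 120.

n₁ = 80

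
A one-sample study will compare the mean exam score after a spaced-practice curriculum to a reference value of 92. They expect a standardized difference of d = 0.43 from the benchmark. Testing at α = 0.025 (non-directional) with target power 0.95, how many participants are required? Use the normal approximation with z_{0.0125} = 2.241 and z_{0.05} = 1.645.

For a one-sample test: n = ((z_{α/2} + z_β) / d)².
z_{α/2} + z_β = 2.241 + 1.645 = 3.886.
n = (3.886 / 0.43)² = 9.037² = 81.67.
Round up.

n = 82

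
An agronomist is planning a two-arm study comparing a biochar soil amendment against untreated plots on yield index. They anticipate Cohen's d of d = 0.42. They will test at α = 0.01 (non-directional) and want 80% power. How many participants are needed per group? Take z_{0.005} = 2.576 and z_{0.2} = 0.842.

n = 133 per group

For two independent groups with equal n: n = 2·((z_{α/2} + z_β) / d)².
z_{α/2} + z_β = 2.576 + 0.842 = 3.418.
n = 2 × (3.418 / 0.42)² = 2 × 8.138² = 2 × 66.23 = 132.5.
Round up to the next whole participant.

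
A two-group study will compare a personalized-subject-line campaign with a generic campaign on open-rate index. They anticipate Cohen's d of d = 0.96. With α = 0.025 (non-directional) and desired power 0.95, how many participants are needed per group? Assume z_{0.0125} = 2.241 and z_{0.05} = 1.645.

n = 33 per group

For two independent groups with equal n: n = 2·((z_{α/2} + z_β) / d)².
z_{α/2} + z_β = 2.241 + 1.645 = 3.886.
n = 2 × (3.886 / 0.96)² = 2 × 4.048² = 2 × 16.39 = 32.8.
Round up to the next whole participant.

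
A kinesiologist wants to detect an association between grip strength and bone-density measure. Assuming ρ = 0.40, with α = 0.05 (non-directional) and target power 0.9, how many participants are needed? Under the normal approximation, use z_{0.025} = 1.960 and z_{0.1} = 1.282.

Fisher's z: C = ½·ln((1+r)/(1−r)) = ½·ln(2.3333) = 0.4236.
n = ((z_{α/2} + z_β)/C)² + 3.
(1.960 + 1.282) / 0.4236 = 3.242 / 0.4236 = 7.653.
n = 7.653² + 3 = 58.58 + 3 = 61.6.
Round up.

n = 62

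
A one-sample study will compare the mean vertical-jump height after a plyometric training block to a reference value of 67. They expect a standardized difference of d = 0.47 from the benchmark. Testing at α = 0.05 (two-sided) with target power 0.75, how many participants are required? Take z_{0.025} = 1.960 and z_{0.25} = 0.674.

n = 32

For a one-sample test: n = ((z_{α/2} + z_β) / d)².
z_{α/2} + z_β = 1.960 + 0.674 = 2.634.
n = (2.634 / 0.47)² = 5.604² = 31.41.
Round up.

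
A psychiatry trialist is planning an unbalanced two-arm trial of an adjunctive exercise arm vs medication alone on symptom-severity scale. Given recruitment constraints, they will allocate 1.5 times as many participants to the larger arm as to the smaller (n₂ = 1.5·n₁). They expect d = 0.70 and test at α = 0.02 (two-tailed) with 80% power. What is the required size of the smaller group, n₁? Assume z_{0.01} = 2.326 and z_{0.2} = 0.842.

With allocation ratio k = n₂/n₁ = 1.5, Var(x̄₁−x̄₂) = σ²(1/n₁ + 1/(k·n₁)) = σ²·(k+1)/(k·n₁).
So n₁ = (1 + 1/k)·((z_{α/2} + z_β)/d)² = 1.667 × (3.168/0.70)².
n₁ = 1.667 × 20.48 = 34.1.
Round up: n₁ = 35, giving n₂ = ⌈1.5 × 35⌉ = ⌈52.5⌉ = 53.

n₁ = 35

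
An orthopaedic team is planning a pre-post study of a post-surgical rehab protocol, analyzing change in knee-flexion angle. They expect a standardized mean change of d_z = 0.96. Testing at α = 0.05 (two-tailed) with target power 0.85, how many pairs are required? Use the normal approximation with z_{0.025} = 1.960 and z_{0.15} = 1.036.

For a paired (one-sample on differences) test: n = ((z_{α/2} + z_β) / d)².
z_{α/2} + z_β = 1.960 + 1.036 = 2.996.
n = (2.996 / 0.96)² = 3.121² = 9.74.
Round up.

n = 10 pairs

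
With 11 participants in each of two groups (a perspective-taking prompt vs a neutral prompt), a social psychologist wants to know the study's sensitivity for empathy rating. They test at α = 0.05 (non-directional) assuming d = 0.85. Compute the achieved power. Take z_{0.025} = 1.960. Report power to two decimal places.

power ≈ 0.51

For two equal groups, power = Φ(d·√(n/2) − z_{α/2}).
d·√(n/2) = 0.85 × √(11/2) = 0.85 × 2.345 = 1.993.
z_β = 1.993 − 1.960 = 0.033.
Power = Φ(0.033) = 0.513.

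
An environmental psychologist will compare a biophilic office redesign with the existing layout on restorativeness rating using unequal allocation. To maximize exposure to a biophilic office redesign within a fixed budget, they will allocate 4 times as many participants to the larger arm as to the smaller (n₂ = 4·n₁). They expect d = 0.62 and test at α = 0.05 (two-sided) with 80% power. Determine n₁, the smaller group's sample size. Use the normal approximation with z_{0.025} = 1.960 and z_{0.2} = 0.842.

With allocation ratio k = n₂/n₁ = 4, Var(x̄₁−x̄₂) = σ²(1/n₁ + 1/(k·n₁)) = σ²·(k+1)/(k·n₁).
So n₁ = (1 + 1/k)·((z_{α/2} + z_β)/d)² = 1.250 × (2.802/0.62)².
n₁ = 1.250 × 20.42 = 25.5.
Round up: n₁ = 26, giving n₂ = 4 × 26 = 104.

n₁ = 26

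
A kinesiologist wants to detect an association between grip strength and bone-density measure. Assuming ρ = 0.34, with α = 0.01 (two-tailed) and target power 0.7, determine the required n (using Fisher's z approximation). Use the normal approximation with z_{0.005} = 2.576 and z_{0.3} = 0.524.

Fisher's z: C = ½·ln((1+r)/(1−r)) = ½·ln(2.0303) = 0.3541.
n = ((z_{α/2} + z_β)/C)² + 3.
(2.576 + 0.524) / 0.3541 = 3.100 / 0.3541 = 8.755.
n = 8.755² + 3 = 76.64 + 3 = 79.6.
Round up.

n = 80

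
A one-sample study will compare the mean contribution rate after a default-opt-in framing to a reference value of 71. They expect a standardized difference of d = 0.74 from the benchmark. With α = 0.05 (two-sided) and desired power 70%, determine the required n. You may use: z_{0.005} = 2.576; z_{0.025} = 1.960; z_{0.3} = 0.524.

n = 12

For a one-sample test: n = ((z_{α/2} + z_β) / d)².
z_{α/2} + z_β = 1.960 + 0.524 = 2.484.
n = (2.484 / 0.74)² = 3.357² = 11.27.
Round up.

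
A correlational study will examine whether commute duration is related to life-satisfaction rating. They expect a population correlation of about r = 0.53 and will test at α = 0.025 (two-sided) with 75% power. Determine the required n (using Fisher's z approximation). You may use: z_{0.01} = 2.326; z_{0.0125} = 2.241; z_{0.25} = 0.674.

Fisher's z: C = ½·ln((1+r)/(1−r)) = ½·ln(3.2553) = 0.5901.
n = ((z_{α/2} + z_β)/C)² + 3.
(2.241 + 0.674) / 0.5901 = 2.915 / 0.5901 = 4.940.
n = 4.940² + 3 = 24.40 + 3 = 27.4.
Round up.

n = 28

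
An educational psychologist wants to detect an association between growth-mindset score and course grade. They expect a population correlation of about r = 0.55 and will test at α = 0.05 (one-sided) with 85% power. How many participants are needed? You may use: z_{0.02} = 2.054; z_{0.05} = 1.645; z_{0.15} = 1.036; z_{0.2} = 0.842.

Fisher's z: C = ½·ln((1+r)/(1−r)) = ½·ln(3.4444) = 0.6184.
n = ((z_{α} + z_β)/C)² + 3.
(1.645 + 1.036) / 0.6184 = 2.681 / 0.6184 = 4.335.
n = 4.335² + 3 = 18.80 + 3 = 21.8.
Round up.

n = 22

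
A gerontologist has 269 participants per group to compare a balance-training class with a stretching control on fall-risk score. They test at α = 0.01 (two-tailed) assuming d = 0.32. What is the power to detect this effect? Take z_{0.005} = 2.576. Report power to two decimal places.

power ≈ 0.87

For two equal groups, power = Φ(d·√(n/2) − z_{α/2}).
d·√(n/2) = 0.32 × √(269/2) = 0.32 × 11.597 = 3.711.
z_β = 3.711 − 2.576 = 1.135.
Power = Φ(1.135) = 0.872.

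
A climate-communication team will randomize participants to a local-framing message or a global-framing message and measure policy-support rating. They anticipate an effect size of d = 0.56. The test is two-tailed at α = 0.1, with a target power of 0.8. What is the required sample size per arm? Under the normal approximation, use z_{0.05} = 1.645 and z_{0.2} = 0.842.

n = 40 per group

For two independent groups with equal n: n = 2·((z_{α/2} + z_β) / d)².
z_{α/2} + z_β = 1.645 + 0.842 = 2.487.
n = 2 × (2.487 / 0.56)² = 2 × 4.441² = 2 × 19.72 = 39.4.
Round up to the next whole participant.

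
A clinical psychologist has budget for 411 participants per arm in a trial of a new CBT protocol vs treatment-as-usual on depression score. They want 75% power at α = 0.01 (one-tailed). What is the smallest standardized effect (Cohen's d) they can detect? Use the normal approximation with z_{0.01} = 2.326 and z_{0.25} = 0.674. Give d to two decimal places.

For two independent groups of n = 411 each: d_min = (z_{α} + z_β)·√(2/n).
z-sum = 2.326 + 0.674 = 3.000.
d_min = 3.000 × √(2/411) = 3.000 × 0.0698 = 0.209.

d_min ≈ 0.21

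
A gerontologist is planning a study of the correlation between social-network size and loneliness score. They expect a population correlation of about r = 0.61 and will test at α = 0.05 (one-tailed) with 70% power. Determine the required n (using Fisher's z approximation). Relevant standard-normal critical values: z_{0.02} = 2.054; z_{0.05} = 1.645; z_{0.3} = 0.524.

n = 13

Fisher's z: C = ½·ln((1+r)/(1−r)) = ½·ln(4.1282) = 0.7089.
n = ((z_{α} + z_β)/C)² + 3.
(1.645 + 0.524) / 0.7089 = 2.169 / 0.7089 = 3.060.
n = 3.060² + 3 = 9.36 + 3 = 12.4.
Round up.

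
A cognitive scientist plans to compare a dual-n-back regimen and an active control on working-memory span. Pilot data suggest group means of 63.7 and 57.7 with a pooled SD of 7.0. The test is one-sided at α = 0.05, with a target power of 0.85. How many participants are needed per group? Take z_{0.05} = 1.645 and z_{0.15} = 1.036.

Cohen's d = |M₁ − M₂| / SD_pooled = |63.7 − 57.7| / 7.0 = 6.0 / 7.0 = 0.857.
For two independent groups with equal n: n = 2·((z_{α} + z_β) / d)².
z_{α} + z_β = 1.645 + 1.036 = 2.681.
n = 2 × (2.681 / 0.857)² = 2 × 3.128² = 2 × 9.79 = 19.6.
Round up to the next whole participant.

n = 20 per group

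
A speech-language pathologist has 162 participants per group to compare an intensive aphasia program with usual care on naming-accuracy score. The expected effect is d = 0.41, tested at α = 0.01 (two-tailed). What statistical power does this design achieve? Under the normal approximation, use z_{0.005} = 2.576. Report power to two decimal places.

For two equal groups, power = Φ(d·√(n/2) − z_{α/2}).
d·√(n/2) = 0.41 × √(162/2) = 0.41 × 9.000 = 3.690.
z_β = 3.690 − 2.576 = 1.114.
Power = Φ(1.114) = 0.867.

power ≈ 0.87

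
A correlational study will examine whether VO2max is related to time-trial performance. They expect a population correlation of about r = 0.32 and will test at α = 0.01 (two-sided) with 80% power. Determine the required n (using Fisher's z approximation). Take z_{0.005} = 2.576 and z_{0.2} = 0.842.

Fisher's z: C = ½·ln((1+r)/(1−r)) = ½·ln(1.9412) = 0.3316.
n = ((z_{α/2} + z_β)/C)² + 3.
(2.576 + 0.842) / 0.3316 = 3.418 / 0.3316 = 10.308.
n = 10.308² + 3 = 106.25 + 3 = 109.2.
Round up.

n = 110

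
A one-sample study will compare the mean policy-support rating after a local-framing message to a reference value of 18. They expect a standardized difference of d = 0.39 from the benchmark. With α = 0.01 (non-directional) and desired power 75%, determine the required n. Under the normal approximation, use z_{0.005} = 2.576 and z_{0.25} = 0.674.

n = 70

For a one-sample test: n = ((z_{α/2} + z_β) / d)².
z_{α/2} + z_β = 2.576 + 0.674 = 3.250.
n = (3.250 / 0.39)² = 8.333² = 69.44.
Round up.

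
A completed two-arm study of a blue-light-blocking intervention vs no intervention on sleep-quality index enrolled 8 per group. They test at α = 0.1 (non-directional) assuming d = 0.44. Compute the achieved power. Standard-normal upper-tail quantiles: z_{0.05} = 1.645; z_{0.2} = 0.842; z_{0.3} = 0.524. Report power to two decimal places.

For two equal groups, power = Φ(d·√(n/2) − z_{α/2}).
d·√(n/2) = 0.44 × √(8/2) = 0.44 × 2.000 = 0.880.
z_β = 0.880 − 1.645 = -0.765.
Power = Φ(-0.765) = 0.222.

power ≈ 0.22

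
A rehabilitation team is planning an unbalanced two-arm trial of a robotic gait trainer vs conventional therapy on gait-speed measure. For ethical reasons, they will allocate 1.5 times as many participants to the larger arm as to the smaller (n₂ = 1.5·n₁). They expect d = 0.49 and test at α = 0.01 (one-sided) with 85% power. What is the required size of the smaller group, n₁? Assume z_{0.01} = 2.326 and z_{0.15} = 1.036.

n₁ = 79

With allocation ratio k = n₂/n₁ = 1.5, Var(x̄₁−x̄₂) = σ²(1/n₁ + 1/(k·n₁)) = σ²·(k+1)/(k·n₁).
So n₁ = (1 + 1/k)·((z_{α} + z_β)/d)² = 1.667 × (3.362/0.49)².
n₁ = 1.667 × 47.08 = 78.5.
Round up: n₁ = 79, giving n₂ = ⌈1.5 × 79⌉ = ⌈118.5⌉ = 119.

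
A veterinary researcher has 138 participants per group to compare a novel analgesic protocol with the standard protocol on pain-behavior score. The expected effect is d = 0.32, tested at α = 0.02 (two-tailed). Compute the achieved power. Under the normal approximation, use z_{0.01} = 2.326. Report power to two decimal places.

power ≈ 0.63

For two equal groups, power = Φ(d·√(n/2) − z_{α/2}).
d·√(n/2) = 0.32 × √(138/2) = 0.32 × 8.307 = 2.658.
z_β = 2.658 − 2.326 = 0.332.
Power = Φ(0.332) = 0.630.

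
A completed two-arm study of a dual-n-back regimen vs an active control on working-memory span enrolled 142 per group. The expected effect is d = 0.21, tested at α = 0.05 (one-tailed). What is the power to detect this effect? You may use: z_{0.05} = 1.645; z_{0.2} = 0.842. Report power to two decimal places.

power ≈ 0.55

For two equal groups, power = Φ(d·√(n/2) − z_{α}).
d·√(n/2) = 0.21 × √(142/2) = 0.21 × 8.426 = 1.769.
z_β = 1.769 − 1.645 = 0.124.
Power = Φ(0.124) = 0.550.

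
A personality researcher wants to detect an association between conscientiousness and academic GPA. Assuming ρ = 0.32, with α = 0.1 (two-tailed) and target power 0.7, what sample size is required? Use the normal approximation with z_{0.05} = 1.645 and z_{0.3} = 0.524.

Fisher's z: C = ½·ln((1+r)/(1−r)) = ½·ln(1.9412) = 0.3316.
n = ((z_{α/2} + z_β)/C)² + 3.
(1.645 + 0.524) / 0.3316 = 2.169 / 0.3316 = 6.541.
n = 6.541² + 3 = 42.78 + 3 = 45.8.
Round up.

n = 46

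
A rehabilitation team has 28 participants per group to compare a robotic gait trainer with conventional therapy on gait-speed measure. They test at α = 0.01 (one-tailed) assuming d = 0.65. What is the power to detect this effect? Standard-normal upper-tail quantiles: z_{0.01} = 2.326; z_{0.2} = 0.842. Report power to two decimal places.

For two equal groups, power = Φ(d·√(n/2) − z_{α}).
d·√(n/2) = 0.65 × √(28/2) = 0.65 × 3.742 = 2.432.
z_β = 2.432 − 2.326 = 0.106.
Power = Φ(0.106) = 0.542.

power ≈ 0.54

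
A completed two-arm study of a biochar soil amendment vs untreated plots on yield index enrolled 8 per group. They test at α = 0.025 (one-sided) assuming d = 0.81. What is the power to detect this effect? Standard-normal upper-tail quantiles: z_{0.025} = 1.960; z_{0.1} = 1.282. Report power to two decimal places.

power ≈ 0.37

For two equal groups, power = Φ(d·√(n/2) − z_{α}).
d·√(n/2) = 0.81 × √(8/2) = 0.81 × 2.000 = 1.620.
z_β = 1.620 − 1.960 = -0.340.
Power = Φ(-0.340) = 0.367.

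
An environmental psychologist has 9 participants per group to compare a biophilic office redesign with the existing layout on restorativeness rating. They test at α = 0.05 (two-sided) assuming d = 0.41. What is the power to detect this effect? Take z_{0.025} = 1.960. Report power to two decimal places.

power ≈ 0.14

For two equal groups, power = Φ(d·√(n/2) − z_{α/2}).
d·√(n/2) = 0.41 × √(9/2) = 0.41 × 2.121 = 0.870.
z_β = 0.870 − 1.960 = -1.090.
Power = Φ(-1.090) = 0.138.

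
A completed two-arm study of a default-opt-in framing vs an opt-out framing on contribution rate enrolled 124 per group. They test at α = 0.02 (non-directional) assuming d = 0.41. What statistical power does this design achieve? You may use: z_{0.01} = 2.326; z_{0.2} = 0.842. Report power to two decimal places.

power ≈ 0.82

For two equal groups, power = Φ(d·√(n/2) − z_{α/2}).
d·√(n/2) = 0.41 × √(124/2) = 0.41 × 7.874 = 3.228.
z_β = 3.228 − 2.326 = 0.902.
Power = Φ(0.902) = 0.817.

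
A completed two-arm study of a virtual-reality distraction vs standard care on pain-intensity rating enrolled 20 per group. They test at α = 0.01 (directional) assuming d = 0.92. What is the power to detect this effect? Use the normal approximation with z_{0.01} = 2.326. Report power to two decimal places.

For two equal groups, power = Φ(d·√(n/2) − z_{α}).
d·√(n/2) = 0.92 × √(20/2) = 0.92 × 3.162 = 2.909.
z_β = 2.909 − 2.326 = 0.583.
Power = Φ(0.583) = 0.720.

power ≈ 0.72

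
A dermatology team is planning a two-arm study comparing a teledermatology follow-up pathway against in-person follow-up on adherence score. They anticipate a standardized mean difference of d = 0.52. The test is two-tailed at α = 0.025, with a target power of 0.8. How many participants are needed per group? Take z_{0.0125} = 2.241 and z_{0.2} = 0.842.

n = 71 per group

For two independent groups with equal n: n = 2·((z_{α/2} + z_β) / d)².
z_{α/2} + z_β = 2.241 + 0.842 = 3.083.
n = 2 × (3.083 / 0.52)² = 2 × 5.929² = 2 × 35.15 = 70.3.
Round up to the next whole participant.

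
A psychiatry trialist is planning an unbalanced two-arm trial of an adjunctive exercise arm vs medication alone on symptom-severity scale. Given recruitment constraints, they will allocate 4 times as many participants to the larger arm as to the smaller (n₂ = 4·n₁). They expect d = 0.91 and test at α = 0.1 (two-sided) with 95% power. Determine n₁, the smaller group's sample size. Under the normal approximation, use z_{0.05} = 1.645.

With allocation ratio k = n₂/n₁ = 4, Var(x̄₁−x̄₂) = σ²(1/n₁ + 1/(k·n₁)) = σ²·(k+1)/(k·n₁).
So n₁ = (1 + 1/k)·((z_{α/2} + z_β)/d)² = 1.250 × (3.290/0.91)².
n₁ = 1.250 × 13.07 = 16.3.
Round up: n₁ = 17, giving n₂ = 4 × 17 = 68.

n₁ = 17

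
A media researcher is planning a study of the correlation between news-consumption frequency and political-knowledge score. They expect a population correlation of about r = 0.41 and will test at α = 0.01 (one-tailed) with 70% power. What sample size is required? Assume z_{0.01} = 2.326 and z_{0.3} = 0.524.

Fisher's z: C = ½·ln((1+r)/(1−r)) = ½·ln(2.3898) = 0.4356.
n = ((z_{α} + z_β)/C)² + 3.
(2.326 + 0.524) / 0.4356 = 2.850 / 0.4356 = 6.543.
n = 6.543² + 3 = 42.81 + 3 = 45.8.
Round up.

n = 46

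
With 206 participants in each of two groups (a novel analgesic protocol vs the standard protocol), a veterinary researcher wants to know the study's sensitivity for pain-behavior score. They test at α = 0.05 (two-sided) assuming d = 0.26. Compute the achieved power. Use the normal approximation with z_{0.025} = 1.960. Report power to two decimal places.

power ≈ 0.75

For two equal groups, power = Φ(d·√(n/2) − z_{α/2}).
d·√(n/2) = 0.26 × √(206/2) = 0.26 × 10.149 = 2.639.
z_β = 2.639 − 1.960 = 0.679.
Power = Φ(0.679) = 0.751.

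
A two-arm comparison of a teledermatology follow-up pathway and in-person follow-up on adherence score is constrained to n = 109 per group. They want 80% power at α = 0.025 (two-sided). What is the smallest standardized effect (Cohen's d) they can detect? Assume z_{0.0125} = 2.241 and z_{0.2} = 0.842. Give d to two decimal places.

d_min ≈ 0.42

For two independent groups of n = 109 each: d_min = (z_{α/2} + z_β)·√(2/n).
z-sum = 2.241 + 0.842 = 3.083.
d_min = 3.083 × √(2/109) = 3.083 × 0.1355 = 0.418.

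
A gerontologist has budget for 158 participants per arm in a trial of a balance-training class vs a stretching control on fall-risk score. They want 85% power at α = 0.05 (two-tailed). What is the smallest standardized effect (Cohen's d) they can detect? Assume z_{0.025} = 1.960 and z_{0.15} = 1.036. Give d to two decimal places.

For two independent groups of n = 158 each: d_min = (z_{α/2} + z_β)·√(2/n).
z-sum = 1.960 + 1.036 = 2.996.
d_min = 2.996 × √(2/158) = 2.996 × 0.1125 = 0.337.

d_min ≈ 0.34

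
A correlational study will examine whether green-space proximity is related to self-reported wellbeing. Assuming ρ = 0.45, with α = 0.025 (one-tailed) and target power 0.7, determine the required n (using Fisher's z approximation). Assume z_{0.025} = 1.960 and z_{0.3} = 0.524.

n = 30

Fisher's z: C = ½·ln((1+r)/(1−r)) = ½·ln(2.6364) = 0.4847.
n = ((z_{α} + z_β)/C)² + 3.
(1.960 + 0.524) / 0.4847 = 2.484 / 0.4847 = 5.125.
n = 5.125² + 3 = 26.26 + 3 = 29.3.
Round up.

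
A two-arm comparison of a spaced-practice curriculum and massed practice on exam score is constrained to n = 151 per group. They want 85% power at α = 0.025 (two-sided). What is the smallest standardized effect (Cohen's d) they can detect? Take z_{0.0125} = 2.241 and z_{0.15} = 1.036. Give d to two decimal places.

For two independent groups of n = 151 each: d_min = (z_{α/2} + z_β)·√(2/n).
z-sum = 2.241 + 1.036 = 3.277.
d_min = 3.277 × √(2/151) = 3.277 × 0.1151 = 0.377.

d_min ≈ 0.38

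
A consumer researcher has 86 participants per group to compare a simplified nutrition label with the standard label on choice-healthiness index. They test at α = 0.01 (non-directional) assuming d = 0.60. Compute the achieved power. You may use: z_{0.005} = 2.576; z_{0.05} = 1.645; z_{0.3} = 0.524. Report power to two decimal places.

power ≈ 0.91

For two equal groups, power = Φ(d·√(n/2) − z_{α/2}).
d·√(n/2) = 0.60 × √(86/2) = 0.60 × 6.557 = 3.934.
z_β = 3.934 − 2.576 = 1.358.
Power = Φ(1.358) = 0.913.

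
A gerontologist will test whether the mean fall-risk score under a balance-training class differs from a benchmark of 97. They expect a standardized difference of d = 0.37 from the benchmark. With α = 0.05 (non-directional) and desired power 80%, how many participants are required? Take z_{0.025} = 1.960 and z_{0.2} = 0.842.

For a one-sample test: n = ((z_{α/2} + z_β) / d)².
z_{α/2} + z_β = 1.960 + 0.842 = 2.802.
n = (2.802 / 0.37)² = 7.573² = 57.35.
Round up.

n = 58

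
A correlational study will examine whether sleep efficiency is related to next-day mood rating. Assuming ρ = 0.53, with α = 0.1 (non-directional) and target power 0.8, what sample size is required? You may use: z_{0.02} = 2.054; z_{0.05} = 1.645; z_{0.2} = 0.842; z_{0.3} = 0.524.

Fisher's z: C = ½·ln((1+r)/(1−r)) = ½·ln(3.2553) = 0.5901.
n = ((z_{α/2} + z_β)/C)² + 3.
(1.645 + 0.842) / 0.5901 = 2.487 / 0.5901 = 4.215.
n = 4.215² + 3 = 17.76 + 3 = 20.8.
Round up.

n = 21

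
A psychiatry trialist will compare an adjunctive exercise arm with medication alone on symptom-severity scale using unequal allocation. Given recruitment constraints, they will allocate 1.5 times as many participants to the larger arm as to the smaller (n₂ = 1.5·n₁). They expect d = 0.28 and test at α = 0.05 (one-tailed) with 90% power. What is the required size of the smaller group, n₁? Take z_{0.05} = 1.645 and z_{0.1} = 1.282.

With allocation ratio k = n₂/n₁ = 1.5, Var(x̄₁−x̄₂) = σ²(1/n₁ + 1/(k·n₁)) = σ²·(k+1)/(k·n₁).
So n₁ = (1 + 1/k)·((z_{α} + z_β)/d)² = 1.667 × (2.927/0.28)².
n₁ = 1.667 × 109.28 = 182.1.
Round up: n₁ = 183, giving n₂ = ⌈1.5 × 183⌉ = ⌈274.5⌉ = 275.

n₁ = 183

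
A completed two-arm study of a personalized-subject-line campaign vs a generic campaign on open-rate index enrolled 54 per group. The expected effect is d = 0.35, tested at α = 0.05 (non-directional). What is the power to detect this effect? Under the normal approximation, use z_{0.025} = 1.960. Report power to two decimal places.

For two equal groups, power = Φ(d·√(n/2) − z_{α/2}).
d·√(n/2) = 0.35 × √(54/2) = 0.35 × 5.196 = 1.819.
z_β = 1.819 − 1.960 = -0.141.
Power = Φ(-0.141) = 0.444.

power ≈ 0.44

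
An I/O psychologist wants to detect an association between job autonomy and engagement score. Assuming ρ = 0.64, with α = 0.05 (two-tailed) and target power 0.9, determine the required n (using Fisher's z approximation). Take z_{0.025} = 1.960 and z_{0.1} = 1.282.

Fisher's z: C = ½·ln((1+r)/(1−r)) = ½·ln(4.5556) = 0.7582.
n = ((z_{α/2} + z_β)/C)² + 3.
(1.960 + 1.282) / 0.7582 = 3.242 / 0.7582 = 4.276.
n = 4.276² + 3 = 18.28 + 3 = 21.3.
Round up.

n = 22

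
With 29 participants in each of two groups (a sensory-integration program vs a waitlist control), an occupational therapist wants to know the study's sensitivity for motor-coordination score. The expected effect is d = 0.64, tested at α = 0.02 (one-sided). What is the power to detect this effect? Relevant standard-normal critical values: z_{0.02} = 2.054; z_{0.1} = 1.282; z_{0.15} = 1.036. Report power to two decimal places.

For two equal groups, power = Φ(d·√(n/2) − z_{α}).
d·√(n/2) = 0.64 × √(29/2) = 0.64 × 3.808 = 2.437.
z_β = 2.437 − 2.054 = 0.383.
Power = Φ(0.383) = 0.649.

power ≈ 0.65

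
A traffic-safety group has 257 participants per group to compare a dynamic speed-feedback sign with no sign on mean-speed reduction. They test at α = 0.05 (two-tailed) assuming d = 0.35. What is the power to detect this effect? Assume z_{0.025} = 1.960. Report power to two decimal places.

For two equal groups, power = Φ(d·√(n/2) − z_{α/2}).
d·√(n/2) = 0.35 × √(257/2) = 0.35 × 11.336 = 3.968.
z_β = 3.968 − 1.960 = 2.008.
Power = Φ(2.008) = 0.978.

power ≈ 0.98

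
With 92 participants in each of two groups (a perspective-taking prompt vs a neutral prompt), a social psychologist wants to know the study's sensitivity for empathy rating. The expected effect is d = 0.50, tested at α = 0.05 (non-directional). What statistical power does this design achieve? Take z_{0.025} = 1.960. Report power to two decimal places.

power ≈ 0.92

For two equal groups, power = Φ(d·√(n/2) − z_{α/2}).
d·√(n/2) = 0.50 × √(92/2) = 0.50 × 6.782 = 3.391.
z_β = 3.391 − 1.960 = 1.431.
Power = Φ(1.431) = 0.924.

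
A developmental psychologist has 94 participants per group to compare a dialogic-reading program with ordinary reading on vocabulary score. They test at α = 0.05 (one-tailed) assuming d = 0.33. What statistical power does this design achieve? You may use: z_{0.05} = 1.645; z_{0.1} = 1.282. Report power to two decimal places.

For two equal groups, power = Φ(d·√(n/2) − z_{α}).
d·√(n/2) = 0.33 × √(94/2) = 0.33 × 6.856 = 2.262.
z_β = 2.262 − 1.645 = 0.617.
Power = Φ(0.617) = 0.732.

power ≈ 0.73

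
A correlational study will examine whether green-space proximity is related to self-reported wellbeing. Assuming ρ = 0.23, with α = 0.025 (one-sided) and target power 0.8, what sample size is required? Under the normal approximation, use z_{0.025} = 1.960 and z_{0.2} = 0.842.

n = 147

Fisher's z: C = ½·ln((1+r)/(1−r)) = ½·ln(1.5974) = 0.2342.
n = ((z_{α} + z_β)/C)² + 3.
(1.960 + 0.842) / 0.2342 = 2.802 / 0.2342 = 11.964.
n = 11.964² + 3 = 143.14 + 3 = 146.1.
Round up.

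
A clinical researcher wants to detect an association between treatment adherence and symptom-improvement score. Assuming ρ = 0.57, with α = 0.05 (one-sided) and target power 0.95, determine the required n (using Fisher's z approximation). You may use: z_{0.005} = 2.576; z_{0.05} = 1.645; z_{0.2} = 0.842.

n = 29

Fisher's z: C = ½·ln((1+r)/(1−r)) = ½·ln(3.6512) = 0.6475.
n = ((z_{α} + z_β)/C)² + 3.
(1.645 + 1.645) / 0.6475 = 3.290 / 0.6475 = 5.081.
n = 5.081² + 3 = 25.82 + 3 = 28.8.
Round up.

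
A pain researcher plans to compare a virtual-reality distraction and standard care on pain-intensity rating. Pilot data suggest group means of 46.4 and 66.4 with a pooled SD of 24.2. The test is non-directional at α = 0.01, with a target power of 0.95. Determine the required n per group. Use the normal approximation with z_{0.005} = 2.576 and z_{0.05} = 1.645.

n = 53 per group

Cohen's d = |M₁ − M₂| / SD_pooled = |46.4 − 66.4| / 24.2 = 20.0 / 24.2 = 0.826.
For two independent groups with equal n: n = 2·((z_{α/2} + z_β) / d)².
z_{α/2} + z_β = 2.576 + 1.645 = 4.221.
n = 2 × (4.221 / 0.826)² = 2 × 5.110² = 2 × 26.11 = 52.2.
Round up to the next whole participant.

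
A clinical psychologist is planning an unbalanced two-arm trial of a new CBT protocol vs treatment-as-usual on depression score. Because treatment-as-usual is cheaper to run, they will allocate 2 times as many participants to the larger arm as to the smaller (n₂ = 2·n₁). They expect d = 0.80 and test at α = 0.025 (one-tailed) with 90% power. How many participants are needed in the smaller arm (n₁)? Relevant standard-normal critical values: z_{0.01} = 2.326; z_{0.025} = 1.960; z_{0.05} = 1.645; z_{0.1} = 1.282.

n₁ = 25

With allocation ratio k = n₂/n₁ = 2, Var(x̄₁−x̄₂) = σ²(1/n₁ + 1/(k·n₁)) = σ²·(k+1)/(k·n₁).
So n₁ = (1 + 1/k)·((z_{α} + z_β)/d)² = 1.500 × (3.242/0.80)².
n₁ = 1.500 × 16.42 = 24.6.
Round up: n₁ = 25, giving n₂ = 2 × 25 = 50.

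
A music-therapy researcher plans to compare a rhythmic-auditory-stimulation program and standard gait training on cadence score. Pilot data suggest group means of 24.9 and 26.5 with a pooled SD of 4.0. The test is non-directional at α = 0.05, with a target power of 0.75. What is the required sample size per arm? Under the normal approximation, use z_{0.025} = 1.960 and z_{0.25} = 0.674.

n = 87 per group

Cohen's d = |M₁ − M₂| / SD_pooled = |24.9 − 26.5| / 4.0 = 1.6 / 4.0 = 0.400.
For two independent groups with equal n: n = 2·((z_{α/2} + z_β) / d)².
z_{α/2} + z_β = 1.960 + 0.674 = 2.634.
n = 2 × (2.634 / 0.400)² = 2 × 6.585² = 2 × 43.36 = 86.7.
Round up to the next whole participant.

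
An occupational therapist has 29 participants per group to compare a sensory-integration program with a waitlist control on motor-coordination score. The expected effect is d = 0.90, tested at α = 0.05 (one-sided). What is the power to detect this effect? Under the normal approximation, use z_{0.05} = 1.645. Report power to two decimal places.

For two equal groups, power = Φ(d·√(n/2) − z_{α}).
d·√(n/2) = 0.90 × √(29/2) = 0.90 × 3.808 = 3.427.
z_β = 3.427 − 1.645 = 1.782.
Power = Φ(1.782) = 0.963.

power ≈ 0.96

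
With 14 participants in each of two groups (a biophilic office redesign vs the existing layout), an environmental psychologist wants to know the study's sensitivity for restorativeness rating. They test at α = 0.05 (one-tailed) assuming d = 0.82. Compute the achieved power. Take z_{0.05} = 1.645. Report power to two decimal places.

For two equal groups, power = Φ(d·√(n/2) − z_{α}).
d·√(n/2) = 0.82 × √(14/2) = 0.82 × 2.646 = 2.170.
z_β = 2.170 − 1.645 = 0.525.
Power = Φ(0.525) = 0.700.

power ≈ 0.70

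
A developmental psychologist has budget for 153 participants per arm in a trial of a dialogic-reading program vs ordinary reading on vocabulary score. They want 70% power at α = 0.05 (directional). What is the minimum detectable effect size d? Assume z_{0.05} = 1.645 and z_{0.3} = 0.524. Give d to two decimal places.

For two independent groups of n = 153 each: d_min = (z_{α} + z_β)·√(2/n).
z-sum = 1.645 + 0.524 = 2.169.
d_min = 2.169 × √(2/153) = 2.169 × 0.1143 = 0.248.

d_min ≈ 0.25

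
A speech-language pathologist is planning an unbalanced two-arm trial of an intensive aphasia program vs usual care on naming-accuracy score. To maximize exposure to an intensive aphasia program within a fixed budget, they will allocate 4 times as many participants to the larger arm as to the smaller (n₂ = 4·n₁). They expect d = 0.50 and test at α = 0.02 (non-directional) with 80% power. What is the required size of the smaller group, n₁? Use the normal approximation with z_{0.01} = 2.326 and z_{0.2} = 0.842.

With allocation ratio k = n₂/n₁ = 4, Var(x̄₁−x̄₂) = σ²(1/n₁ + 1/(k·n₁)) = σ²·(k+1)/(k·n₁).
So n₁ = (1 + 1/k)·((z_{α/2} + z_β)/d)² = 1.250 × (3.168/0.50)².
n₁ = 1.250 × 40.14 = 50.2.
Round up: n₁ = 51, giving n₂ = 4 × 51 = 204.

n₁ = 51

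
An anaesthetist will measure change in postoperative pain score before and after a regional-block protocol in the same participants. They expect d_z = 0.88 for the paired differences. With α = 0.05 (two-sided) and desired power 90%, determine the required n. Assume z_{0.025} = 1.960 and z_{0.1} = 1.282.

n = 14 pairs

For a paired (one-sample on differences) test: n = ((z_{α/2} + z_β) / d)².
z_{α/2} + z_β = 1.960 + 1.282 = 3.242.
n = (3.242 / 0.88)² = 3.684² = 13.57.
Round up.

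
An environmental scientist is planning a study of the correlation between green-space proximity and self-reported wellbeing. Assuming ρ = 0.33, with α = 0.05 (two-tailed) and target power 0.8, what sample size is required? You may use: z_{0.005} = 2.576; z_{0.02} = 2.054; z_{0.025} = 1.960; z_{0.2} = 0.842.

Fisher's z: C = ½·ln((1+r)/(1−r)) = ½·ln(1.9851) = 0.3428.
n = ((z_{α/2} + z_β)/C)² + 3.
(1.960 + 0.842) / 0.3428 = 2.802 / 0.3428 = 8.174.
n = 8.174² + 3 = 66.81 + 3 = 69.8.
Round up.

n = 70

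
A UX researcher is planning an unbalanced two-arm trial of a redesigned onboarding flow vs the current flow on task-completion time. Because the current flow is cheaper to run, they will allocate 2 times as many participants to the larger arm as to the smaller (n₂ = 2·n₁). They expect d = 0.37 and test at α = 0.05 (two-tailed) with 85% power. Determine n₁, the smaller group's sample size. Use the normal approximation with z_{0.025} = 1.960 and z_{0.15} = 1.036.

With allocation ratio k = n₂/n₁ = 2, Var(x̄₁−x̄₂) = σ²(1/n₁ + 1/(k·n₁)) = σ²·(k+1)/(k·n₁).
So n₁ = (1 + 1/k)·((z_{α/2} + z_β)/d)² = 1.500 × (2.996/0.37)².
n₁ = 1.500 × 65.57 = 98.3.
Round up: n₁ = 99, giving n₂ = 2 × 99 = 198.

n₁ = 99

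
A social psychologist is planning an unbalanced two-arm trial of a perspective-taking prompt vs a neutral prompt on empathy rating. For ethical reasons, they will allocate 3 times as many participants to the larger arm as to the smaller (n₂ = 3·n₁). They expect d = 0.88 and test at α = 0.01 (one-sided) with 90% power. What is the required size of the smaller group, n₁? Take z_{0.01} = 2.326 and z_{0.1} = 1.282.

With allocation ratio k = n₂/n₁ = 3, Var(x̄₁−x̄₂) = σ²(1/n₁ + 1/(k·n₁)) = σ²·(k+1)/(k·n₁).
So n₁ = (1 + 1/k)·((z_{α} + z_β)/d)² = 1.333 × (3.608/0.88)².
n₁ = 1.333 × 16.81 = 22.4.
Round up: n₁ = 23, giving n₂ = 3 × 23 = 69.

n₁ = 23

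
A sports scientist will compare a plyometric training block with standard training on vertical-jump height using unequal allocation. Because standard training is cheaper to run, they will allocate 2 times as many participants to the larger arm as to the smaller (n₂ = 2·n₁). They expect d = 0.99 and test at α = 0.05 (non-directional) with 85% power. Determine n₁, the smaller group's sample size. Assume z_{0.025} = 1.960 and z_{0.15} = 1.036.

With allocation ratio k = n₂/n₁ = 2, Var(x̄₁−x̄₂) = σ²(1/n₁ + 1/(k·n₁)) = σ²·(k+1)/(k·n₁).
So n₁ = (1 + 1/k)·((z_{α/2} + z_β)/d)² = 1.500 × (2.996/0.99)².
n₁ = 1.500 × 9.16 = 13.7.
Round up: n₁ = 14, giving n₂ = 2 × 14 = 28.

n₁ = 14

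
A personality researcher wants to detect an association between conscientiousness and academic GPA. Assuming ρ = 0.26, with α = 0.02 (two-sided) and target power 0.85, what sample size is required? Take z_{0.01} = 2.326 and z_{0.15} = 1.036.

n = 163

Fisher's z: C = ½·ln((1+r)/(1−r)) = ½·ln(1.7027) = 0.2661.
n = ((z_{α/2} + z_β)/C)² + 3.
(2.326 + 1.036) / 0.2661 = 3.362 / 0.2661 = 12.634.
n = 12.634² + 3 = 159.63 + 3 = 162.6.
Round up.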